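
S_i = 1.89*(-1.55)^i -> [1.89, -2.93, 4.54, -7.04, 10.91]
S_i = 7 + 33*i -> [7, 40, 73, 106, 139]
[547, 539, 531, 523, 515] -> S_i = 547 + -8*i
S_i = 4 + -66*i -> [4, -62, -128, -194, -260]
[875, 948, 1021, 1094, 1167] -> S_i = 875 + 73*i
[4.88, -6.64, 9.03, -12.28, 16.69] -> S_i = 4.88*(-1.36)^i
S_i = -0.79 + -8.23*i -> [-0.79, -9.02, -17.25, -25.48, -33.71]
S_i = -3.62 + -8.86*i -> [-3.62, -12.48, -21.34, -30.2, -39.06]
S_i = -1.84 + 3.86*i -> [-1.84, 2.02, 5.88, 9.74, 13.6]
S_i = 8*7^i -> [8, 56, 392, 2744, 19208]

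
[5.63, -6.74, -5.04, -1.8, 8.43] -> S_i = Random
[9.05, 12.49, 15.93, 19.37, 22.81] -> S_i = 9.05 + 3.44*i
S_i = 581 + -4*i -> [581, 577, 573, 569, 565]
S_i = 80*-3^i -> [80, -240, 720, -2160, 6480]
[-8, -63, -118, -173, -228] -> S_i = -8 + -55*i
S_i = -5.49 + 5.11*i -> [-5.49, -0.38, 4.73, 9.84, 14.95]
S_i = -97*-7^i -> [-97, 679, -4753, 33271, -232897]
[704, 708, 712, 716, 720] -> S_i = 704 + 4*i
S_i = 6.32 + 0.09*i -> [6.32, 6.41, 6.5, 6.59, 6.68]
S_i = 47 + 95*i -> [47, 142, 237, 332, 427]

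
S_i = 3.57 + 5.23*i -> [3.57, 8.8, 14.03, 19.26, 24.49]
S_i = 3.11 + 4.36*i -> [3.11, 7.47, 11.83, 16.19, 20.55]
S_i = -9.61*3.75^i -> [-9.61, -36.04, -135.14, -506.78, -1900.42]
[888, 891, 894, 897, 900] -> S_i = 888 + 3*i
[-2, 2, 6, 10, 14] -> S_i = -2 + 4*i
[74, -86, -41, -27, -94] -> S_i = Random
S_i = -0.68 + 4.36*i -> [-0.68, 3.68, 8.04, 12.4, 16.76]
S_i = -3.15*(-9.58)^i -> [-3.15, 30.18, -289.1, 2769.54, -26532.16]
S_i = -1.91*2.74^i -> [-1.91, -5.23, -14.34, -39.29, -107.66]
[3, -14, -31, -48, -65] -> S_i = 3 + -17*i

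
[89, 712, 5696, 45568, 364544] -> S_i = 89*8^i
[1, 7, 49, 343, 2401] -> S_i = 1*7^i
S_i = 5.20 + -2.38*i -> [5.2, 2.82, 0.44, -1.94, -4.32]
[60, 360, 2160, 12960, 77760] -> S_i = 60*6^i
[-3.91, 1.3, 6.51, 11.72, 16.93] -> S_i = -3.91 + 5.21*i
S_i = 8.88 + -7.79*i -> [8.88, 1.09, -6.7, -14.49, -22.28]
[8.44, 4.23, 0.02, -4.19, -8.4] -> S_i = 8.44 + -4.21*i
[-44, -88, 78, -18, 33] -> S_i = Random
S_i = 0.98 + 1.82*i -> [0.98, 2.8, 4.62, 6.44, 8.26]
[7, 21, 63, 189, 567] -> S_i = 7*3^i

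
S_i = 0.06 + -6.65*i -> [0.06, -6.59, -13.24, -19.89, -26.54]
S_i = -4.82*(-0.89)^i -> [-4.82, 4.29, -3.82, 3.4, -3.02]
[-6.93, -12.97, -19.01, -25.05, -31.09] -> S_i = -6.93 + -6.04*i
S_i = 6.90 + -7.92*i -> [6.9, -1.02, -8.94, -16.86, -24.78]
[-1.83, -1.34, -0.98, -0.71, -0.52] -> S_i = -1.83*0.73^i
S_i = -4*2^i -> [-4, -8, -16, -32, -64]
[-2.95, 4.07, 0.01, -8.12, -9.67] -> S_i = Random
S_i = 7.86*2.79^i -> [7.86, 21.93, 61.18, 170.7, 476.25]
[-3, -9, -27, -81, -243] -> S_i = -3*3^i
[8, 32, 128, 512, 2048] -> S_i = 8*4^i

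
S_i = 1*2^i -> [1, 2, 4, 8, 16]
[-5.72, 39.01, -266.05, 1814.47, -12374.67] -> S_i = -5.72*(-6.82)^i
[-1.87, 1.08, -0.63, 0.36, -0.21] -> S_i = -1.87*(-0.58)^i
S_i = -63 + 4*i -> [-63, -59, -55, -51, -47]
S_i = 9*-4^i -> [9, -36, 144, -576, 2304]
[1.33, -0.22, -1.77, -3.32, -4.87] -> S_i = 1.33 + -1.55*i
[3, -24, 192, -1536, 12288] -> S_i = 3*-8^i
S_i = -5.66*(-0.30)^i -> [-5.66, 1.7, -0.51, 0.15, -0.05]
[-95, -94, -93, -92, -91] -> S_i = -95 + 1*i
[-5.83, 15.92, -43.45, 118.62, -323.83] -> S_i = -5.83*(-2.73)^i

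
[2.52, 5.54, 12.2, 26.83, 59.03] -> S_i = 2.52*2.20^i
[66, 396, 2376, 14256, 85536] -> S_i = 66*6^i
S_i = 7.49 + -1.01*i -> [7.49, 6.48, 5.47, 4.46, 3.45]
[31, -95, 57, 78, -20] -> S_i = Random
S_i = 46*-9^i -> [46, -414, 3726, -33534, 301806]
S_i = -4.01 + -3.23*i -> [-4.01, -7.24, -10.47, -13.7, -16.93]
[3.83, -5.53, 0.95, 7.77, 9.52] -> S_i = Random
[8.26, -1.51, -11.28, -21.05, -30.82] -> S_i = 8.26 + -9.77*i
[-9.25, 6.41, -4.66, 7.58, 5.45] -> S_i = Random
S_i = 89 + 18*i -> [89, 107, 125, 143, 161]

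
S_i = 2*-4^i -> [2, -8, 32, -128, 512]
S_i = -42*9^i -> [-42, -378, -3402, -30618, -275562]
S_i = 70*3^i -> [70, 210, 630, 1890, 5670]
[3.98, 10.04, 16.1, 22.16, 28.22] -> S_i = 3.98 + 6.06*i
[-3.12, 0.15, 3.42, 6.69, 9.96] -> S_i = -3.12 + 3.27*i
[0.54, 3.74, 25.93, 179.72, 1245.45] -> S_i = 0.54*6.93^i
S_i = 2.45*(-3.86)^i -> [2.45, -9.46, 36.5, -140.91, 543.9]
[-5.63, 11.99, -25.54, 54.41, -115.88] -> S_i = -5.63*(-2.13)^i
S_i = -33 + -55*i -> [-33, -88, -143, -198, -253]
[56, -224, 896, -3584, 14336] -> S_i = 56*-4^i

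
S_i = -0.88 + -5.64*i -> [-0.88, -6.52, -12.16, -17.8, -23.44]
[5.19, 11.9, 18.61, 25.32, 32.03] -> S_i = 5.19 + 6.71*i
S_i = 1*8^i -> [1, 8, 64, 512, 4096]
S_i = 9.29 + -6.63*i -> [9.29, 2.66, -3.97, -10.6, -17.23]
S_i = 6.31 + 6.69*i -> [6.31, 13.0, 19.69, 26.38, 33.07]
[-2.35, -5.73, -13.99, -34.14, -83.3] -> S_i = -2.35*2.44^i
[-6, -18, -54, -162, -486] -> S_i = -6*3^i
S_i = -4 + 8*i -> [-4, 4, 12, 20, 28]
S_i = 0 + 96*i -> [0, 96, 192, 288, 384]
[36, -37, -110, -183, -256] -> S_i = 36 + -73*i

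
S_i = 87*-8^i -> [87, -696, 5568, -44544, 356352]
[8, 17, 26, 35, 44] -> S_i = 8 + 9*i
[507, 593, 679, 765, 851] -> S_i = 507 + 86*i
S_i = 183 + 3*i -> [183, 186, 189, 192, 195]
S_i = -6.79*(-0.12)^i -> [-6.79, 0.81, -0.1, 0.01, -0.0]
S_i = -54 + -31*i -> [-54, -85, -116, -147, -178]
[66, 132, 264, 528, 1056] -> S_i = 66*2^i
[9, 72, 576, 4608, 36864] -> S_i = 9*8^i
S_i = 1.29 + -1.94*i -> [1.29, -0.65, -2.59, -4.53, -6.47]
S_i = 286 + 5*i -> [286, 291, 296, 301, 306]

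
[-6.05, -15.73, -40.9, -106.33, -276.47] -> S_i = -6.05*2.60^i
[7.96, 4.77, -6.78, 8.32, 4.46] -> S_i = Random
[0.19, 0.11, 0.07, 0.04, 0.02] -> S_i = 0.19*0.59^i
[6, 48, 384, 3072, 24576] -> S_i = 6*8^i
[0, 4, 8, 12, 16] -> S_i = 0 + 4*i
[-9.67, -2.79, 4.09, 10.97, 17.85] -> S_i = -9.67 + 6.88*i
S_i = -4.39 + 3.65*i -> [-4.39, -0.74, 2.91, 6.56, 10.21]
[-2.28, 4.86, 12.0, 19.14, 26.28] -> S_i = -2.28 + 7.14*i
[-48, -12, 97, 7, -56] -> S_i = Random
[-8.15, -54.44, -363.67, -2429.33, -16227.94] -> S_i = -8.15*6.68^i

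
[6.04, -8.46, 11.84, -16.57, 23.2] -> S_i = 6.04*(-1.40)^i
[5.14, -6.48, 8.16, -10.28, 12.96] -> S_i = 5.14*(-1.26)^i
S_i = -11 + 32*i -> [-11, 21, 53, 85, 117]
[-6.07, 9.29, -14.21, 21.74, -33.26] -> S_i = -6.07*(-1.53)^i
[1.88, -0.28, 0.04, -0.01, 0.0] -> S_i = 1.88*(-0.15)^i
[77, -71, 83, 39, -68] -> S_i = Random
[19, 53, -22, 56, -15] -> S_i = Random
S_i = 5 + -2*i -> [5, 3, 1, -1, -3]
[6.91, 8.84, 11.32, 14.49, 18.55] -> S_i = 6.91*1.28^i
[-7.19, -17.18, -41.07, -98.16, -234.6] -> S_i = -7.19*2.39^i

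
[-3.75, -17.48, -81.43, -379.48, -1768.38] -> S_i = -3.75*4.66^i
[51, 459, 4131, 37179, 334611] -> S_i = 51*9^i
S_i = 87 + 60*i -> [87, 147, 207, 267, 327]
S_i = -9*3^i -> [-9, -27, -81, -243, -729]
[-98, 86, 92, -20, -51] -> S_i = Random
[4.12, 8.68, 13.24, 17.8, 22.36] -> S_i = 4.12 + 4.56*i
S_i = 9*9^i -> [9, 81, 729, 6561, 59049]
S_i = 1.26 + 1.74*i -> [1.26, 3.0, 4.74, 6.48, 8.22]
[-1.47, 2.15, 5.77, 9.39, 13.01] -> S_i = -1.47 + 3.62*i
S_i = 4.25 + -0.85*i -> [4.25, 3.4, 2.55, 1.7, 0.85]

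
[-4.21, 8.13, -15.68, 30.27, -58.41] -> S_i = -4.21*(-1.93)^i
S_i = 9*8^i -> [9, 72, 576, 4608, 36864]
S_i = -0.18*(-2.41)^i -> [-0.18, 0.43, -1.05, 2.52, -6.07]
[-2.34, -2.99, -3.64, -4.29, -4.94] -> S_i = -2.34 + -0.65*i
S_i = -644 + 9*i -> [-644, -635, -626, -617, -608]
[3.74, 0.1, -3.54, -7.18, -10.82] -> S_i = 3.74 + -3.64*i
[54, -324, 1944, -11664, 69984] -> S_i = 54*-6^i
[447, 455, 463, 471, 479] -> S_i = 447 + 8*i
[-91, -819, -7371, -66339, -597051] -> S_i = -91*9^i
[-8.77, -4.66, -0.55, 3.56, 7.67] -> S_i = -8.77 + 4.11*i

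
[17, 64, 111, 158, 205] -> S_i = 17 + 47*i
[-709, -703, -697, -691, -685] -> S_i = -709 + 6*i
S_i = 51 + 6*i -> [51, 57, 63, 69, 75]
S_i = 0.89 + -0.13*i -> [0.89, 0.76, 0.63, 0.5, 0.37]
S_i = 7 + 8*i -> [7, 15, 23, 31, 39]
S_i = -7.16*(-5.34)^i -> [-7.16, 38.23, -204.17, 1090.28, -5822.08]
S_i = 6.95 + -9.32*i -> [6.95, -2.37, -11.69, -21.01, -30.33]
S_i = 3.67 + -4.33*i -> [3.67, -0.66, -4.99, -9.32, -13.65]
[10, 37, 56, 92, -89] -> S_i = Random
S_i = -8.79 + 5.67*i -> [-8.79, -3.12, 2.55, 8.22, 13.89]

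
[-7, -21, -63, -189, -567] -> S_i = -7*3^i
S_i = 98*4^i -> [98, 392, 1568, 6272, 25088]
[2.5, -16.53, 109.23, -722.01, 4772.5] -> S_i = 2.50*(-6.61)^i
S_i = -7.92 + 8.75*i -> [-7.92, 0.83, 9.58, 18.33, 27.08]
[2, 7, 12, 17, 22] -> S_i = 2 + 5*i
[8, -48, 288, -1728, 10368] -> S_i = 8*-6^i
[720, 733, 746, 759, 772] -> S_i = 720 + 13*i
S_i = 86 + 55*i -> [86, 141, 196, 251, 306]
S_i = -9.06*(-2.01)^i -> [-9.06, 18.21, -36.6, 73.57, -147.88]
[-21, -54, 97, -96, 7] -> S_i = Random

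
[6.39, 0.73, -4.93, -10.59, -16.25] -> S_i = 6.39 + -5.66*i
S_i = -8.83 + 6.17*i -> [-8.83, -2.66, 3.51, 9.68, 15.85]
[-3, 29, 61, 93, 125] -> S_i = -3 + 32*i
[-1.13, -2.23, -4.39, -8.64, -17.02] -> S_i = -1.13*1.97^i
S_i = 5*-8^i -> [5, -40, 320, -2560, 20480]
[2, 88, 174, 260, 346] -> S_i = 2 + 86*i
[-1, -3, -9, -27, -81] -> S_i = -1*3^i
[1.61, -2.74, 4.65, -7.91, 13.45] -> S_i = 1.61*(-1.70)^i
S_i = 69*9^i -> [69, 621, 5589, 50301, 452709]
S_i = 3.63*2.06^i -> [3.63, 7.48, 15.4, 31.73, 65.37]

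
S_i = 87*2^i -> [87, 174, 348, 696, 1392]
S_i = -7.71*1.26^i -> [-7.71, -9.71, -12.24, -15.42, -19.43]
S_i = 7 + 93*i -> [7, 100, 193, 286, 379]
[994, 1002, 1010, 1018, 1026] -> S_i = 994 + 8*i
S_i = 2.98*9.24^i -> [2.98, 27.54, 254.43, 2350.89, 21722.22]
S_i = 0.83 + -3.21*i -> [0.83, -2.38, -5.59, -8.8, -12.01]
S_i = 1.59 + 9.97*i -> [1.59, 11.56, 21.53, 31.5, 41.47]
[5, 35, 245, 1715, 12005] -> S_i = 5*7^i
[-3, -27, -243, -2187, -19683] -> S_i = -3*9^i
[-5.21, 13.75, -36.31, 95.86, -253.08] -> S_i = -5.21*(-2.64)^i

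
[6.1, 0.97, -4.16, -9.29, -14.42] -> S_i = 6.10 + -5.13*i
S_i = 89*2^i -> [89, 178, 356, 712, 1424]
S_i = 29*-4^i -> [29, -116, 464, -1856, 7424]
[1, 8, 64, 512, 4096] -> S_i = 1*8^i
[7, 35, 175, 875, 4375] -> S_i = 7*5^i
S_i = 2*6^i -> [2, 12, 72, 432, 2592]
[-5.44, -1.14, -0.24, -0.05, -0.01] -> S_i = -5.44*0.21^i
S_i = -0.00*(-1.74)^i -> [-0.0, 0.0, -0.0, 0.0, -0.0]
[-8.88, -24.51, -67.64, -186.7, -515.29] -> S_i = -8.88*2.76^i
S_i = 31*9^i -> [31, 279, 2511, 22599, 203391]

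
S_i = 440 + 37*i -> [440, 477, 514, 551, 588]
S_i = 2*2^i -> [2, 4, 8, 16, 32]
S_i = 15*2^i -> [15, 30, 60, 120, 240]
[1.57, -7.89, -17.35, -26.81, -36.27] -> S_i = 1.57 + -9.46*i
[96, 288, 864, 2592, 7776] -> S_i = 96*3^i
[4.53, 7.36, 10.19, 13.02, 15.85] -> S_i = 4.53 + 2.83*i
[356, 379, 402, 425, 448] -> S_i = 356 + 23*i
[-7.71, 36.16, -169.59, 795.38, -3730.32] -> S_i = -7.71*(-4.69)^i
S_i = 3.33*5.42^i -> [3.33, 18.05, 97.82, 530.2, 2873.7]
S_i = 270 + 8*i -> [270, 278, 286, 294, 302]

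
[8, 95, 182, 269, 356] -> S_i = 8 + 87*i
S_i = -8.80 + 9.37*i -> [-8.8, 0.57, 9.94, 19.31, 28.68]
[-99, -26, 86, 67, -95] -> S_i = Random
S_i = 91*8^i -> [91, 728, 5824, 46592, 372736]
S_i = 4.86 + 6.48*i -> [4.86, 11.34, 17.82, 24.3, 30.78]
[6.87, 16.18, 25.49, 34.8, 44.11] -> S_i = 6.87 + 9.31*i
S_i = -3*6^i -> [-3, -18, -108, -648, -3888]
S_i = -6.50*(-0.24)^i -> [-6.5, 1.56, -0.37, 0.09, -0.02]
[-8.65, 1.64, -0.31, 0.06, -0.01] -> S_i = -8.65*(-0.19)^i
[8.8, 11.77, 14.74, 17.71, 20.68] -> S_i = 8.80 + 2.97*i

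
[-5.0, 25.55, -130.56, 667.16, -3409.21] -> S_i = -5.00*(-5.11)^i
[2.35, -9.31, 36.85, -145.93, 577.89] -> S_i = 2.35*(-3.96)^i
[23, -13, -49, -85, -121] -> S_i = 23 + -36*i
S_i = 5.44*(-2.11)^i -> [5.44, -11.48, 24.22, -51.1, 107.83]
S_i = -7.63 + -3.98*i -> [-7.63, -11.61, -15.59, -19.57, -23.55]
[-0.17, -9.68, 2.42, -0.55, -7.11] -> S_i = Random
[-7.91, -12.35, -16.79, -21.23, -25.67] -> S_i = -7.91 + -4.44*i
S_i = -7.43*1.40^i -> [-7.43, -10.4, -14.56, -20.39, -28.54]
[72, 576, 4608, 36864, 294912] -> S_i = 72*8^i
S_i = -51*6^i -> [-51, -306, -1836, -11016, -66096]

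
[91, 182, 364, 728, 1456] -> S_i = 91*2^i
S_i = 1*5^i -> [1, 5, 25, 125, 625]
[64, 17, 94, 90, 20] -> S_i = Random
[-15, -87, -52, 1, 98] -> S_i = Random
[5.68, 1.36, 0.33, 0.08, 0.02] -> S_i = 5.68*0.24^i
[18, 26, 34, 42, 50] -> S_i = 18 + 8*i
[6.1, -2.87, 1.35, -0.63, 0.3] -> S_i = 6.10*(-0.47)^i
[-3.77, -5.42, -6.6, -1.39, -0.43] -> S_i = Random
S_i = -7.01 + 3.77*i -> [-7.01, -3.24, 0.53, 4.3, 8.07]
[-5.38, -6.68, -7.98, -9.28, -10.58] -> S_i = -5.38 + -1.30*i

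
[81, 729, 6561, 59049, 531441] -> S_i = 81*9^i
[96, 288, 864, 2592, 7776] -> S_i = 96*3^i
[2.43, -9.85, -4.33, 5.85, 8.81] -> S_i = Random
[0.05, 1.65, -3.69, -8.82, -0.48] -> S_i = Random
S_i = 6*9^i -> [6, 54, 486, 4374, 39366]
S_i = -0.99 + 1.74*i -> [-0.99, 0.75, 2.49, 4.23, 5.97]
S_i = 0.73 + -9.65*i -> [0.73, -8.92, -18.57, -28.22, -37.87]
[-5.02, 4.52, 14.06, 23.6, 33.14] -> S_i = -5.02 + 9.54*i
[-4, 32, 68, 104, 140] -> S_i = -4 + 36*i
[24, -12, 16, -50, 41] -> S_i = Random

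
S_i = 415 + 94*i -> [415, 509, 603, 697, 791]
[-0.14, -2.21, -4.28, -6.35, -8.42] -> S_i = -0.14 + -2.07*i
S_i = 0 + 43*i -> [0, 43, 86, 129, 172]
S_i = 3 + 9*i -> [3, 12, 21, 30, 39]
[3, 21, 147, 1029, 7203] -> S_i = 3*7^i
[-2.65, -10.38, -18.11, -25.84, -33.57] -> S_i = -2.65 + -7.73*i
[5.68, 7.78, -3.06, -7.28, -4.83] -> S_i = Random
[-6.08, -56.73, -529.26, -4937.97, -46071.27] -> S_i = -6.08*9.33^i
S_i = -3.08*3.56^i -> [-3.08, -10.96, -39.03, -138.96, -494.71]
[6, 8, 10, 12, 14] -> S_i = 6 + 2*i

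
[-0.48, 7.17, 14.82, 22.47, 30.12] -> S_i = -0.48 + 7.65*i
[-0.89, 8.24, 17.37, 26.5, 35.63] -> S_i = -0.89 + 9.13*i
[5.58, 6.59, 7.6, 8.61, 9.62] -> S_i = 5.58 + 1.01*i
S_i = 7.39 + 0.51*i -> [7.39, 7.9, 8.41, 8.92, 9.43]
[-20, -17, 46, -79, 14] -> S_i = Random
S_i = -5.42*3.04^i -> [-5.42, -16.48, -50.09, -152.27, -462.91]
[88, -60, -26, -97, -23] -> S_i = Random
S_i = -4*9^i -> [-4, -36, -324, -2916, -26244]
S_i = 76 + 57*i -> [76, 133, 190, 247, 304]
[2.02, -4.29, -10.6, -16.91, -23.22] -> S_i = 2.02 + -6.31*i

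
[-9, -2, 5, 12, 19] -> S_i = -9 + 7*i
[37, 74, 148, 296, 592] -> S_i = 37*2^i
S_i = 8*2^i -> [8, 16, 32, 64, 128]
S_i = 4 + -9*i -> [4, -5, -14, -23, -32]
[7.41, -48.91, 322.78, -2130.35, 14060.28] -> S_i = 7.41*(-6.60)^i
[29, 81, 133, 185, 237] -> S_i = 29 + 52*i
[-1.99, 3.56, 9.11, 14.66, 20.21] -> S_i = -1.99 + 5.55*i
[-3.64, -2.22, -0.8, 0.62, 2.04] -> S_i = -3.64 + 1.42*i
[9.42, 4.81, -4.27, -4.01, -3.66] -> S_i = Random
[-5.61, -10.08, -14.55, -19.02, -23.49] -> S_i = -5.61 + -4.47*i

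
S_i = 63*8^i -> [63, 504, 4032, 32256, 258048]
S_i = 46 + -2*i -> [46, 44, 42, 40, 38]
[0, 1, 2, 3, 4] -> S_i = 0 + 1*i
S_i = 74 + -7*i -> [74, 67, 60, 53, 46]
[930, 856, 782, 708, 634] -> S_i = 930 + -74*i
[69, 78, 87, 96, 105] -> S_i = 69 + 9*i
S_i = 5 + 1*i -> [5, 6, 7, 8, 9]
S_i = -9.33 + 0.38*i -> [-9.33, -8.95, -8.57, -8.19, -7.81]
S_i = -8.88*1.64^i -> [-8.88, -14.56, -23.88, -39.17, -64.24]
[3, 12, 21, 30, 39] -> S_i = 3 + 9*i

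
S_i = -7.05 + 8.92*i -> [-7.05, 1.87, 10.79, 19.71, 28.63]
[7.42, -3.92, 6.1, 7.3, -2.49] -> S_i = Random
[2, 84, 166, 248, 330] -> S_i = 2 + 82*i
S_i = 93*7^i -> [93, 651, 4557, 31899, 223293]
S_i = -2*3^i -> [-2, -6, -18, -54, -162]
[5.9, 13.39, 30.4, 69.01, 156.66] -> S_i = 5.90*2.27^i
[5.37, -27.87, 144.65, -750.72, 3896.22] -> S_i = 5.37*(-5.19)^i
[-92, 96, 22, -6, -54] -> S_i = Random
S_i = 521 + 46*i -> [521, 567, 613, 659, 705]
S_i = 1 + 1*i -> [1, 2, 3, 4, 5]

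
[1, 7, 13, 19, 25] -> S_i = 1 + 6*i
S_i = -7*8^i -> [-7, -56, -448, -3584, -28672]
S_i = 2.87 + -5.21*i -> [2.87, -2.34, -7.55, -12.76, -17.97]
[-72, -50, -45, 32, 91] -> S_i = Random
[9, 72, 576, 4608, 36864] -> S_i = 9*8^i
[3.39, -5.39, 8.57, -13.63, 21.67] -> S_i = 3.39*(-1.59)^i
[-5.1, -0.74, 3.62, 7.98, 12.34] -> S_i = -5.10 + 4.36*i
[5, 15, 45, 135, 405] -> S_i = 5*3^i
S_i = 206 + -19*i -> [206, 187, 168, 149, 130]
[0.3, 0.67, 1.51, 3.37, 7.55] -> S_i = 0.30*2.24^i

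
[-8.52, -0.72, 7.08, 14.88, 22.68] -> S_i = -8.52 + 7.80*i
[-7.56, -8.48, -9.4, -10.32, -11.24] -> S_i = -7.56 + -0.92*i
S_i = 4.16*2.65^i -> [4.16, 11.02, 29.21, 77.42, 205.15]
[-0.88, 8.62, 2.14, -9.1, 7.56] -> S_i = Random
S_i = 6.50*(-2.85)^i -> [6.5, -18.53, 52.8, -150.47, 428.84]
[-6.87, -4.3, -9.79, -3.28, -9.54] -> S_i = Random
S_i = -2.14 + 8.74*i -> [-2.14, 6.6, 15.34, 24.08, 32.82]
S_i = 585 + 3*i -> [585, 588, 591, 594, 597]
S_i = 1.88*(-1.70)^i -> [1.88, -3.2, 5.43, -9.24, 15.7]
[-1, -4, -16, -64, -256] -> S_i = -1*4^i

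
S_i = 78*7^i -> [78, 546, 3822, 26754, 187278]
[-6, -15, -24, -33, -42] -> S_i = -6 + -9*i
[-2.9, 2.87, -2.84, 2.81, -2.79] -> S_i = -2.90*(-0.99)^i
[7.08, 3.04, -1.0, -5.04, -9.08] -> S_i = 7.08 + -4.04*i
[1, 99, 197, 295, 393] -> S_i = 1 + 98*i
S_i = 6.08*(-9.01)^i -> [6.08, -54.78, 493.58, -4447.11, 40068.47]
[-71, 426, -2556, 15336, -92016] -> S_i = -71*-6^i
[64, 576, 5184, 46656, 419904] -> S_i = 64*9^i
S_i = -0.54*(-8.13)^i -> [-0.54, 4.39, -35.69, 290.18, -2359.15]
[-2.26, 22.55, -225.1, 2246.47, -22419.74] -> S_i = -2.26*(-9.98)^i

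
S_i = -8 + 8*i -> [-8, 0, 8, 16, 24]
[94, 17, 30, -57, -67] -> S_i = Random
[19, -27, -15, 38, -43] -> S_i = Random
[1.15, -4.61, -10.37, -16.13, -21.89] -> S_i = 1.15 + -5.76*i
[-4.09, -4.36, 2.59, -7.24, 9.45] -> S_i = Random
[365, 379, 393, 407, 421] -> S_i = 365 + 14*i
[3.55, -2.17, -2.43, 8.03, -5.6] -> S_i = Random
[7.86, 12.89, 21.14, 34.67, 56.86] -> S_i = 7.86*1.64^i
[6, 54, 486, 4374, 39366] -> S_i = 6*9^i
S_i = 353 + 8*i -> [353, 361, 369, 377, 385]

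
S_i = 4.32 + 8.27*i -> [4.32, 12.59, 20.86, 29.13, 37.4]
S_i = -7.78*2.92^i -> [-7.78, -22.72, -66.34, -193.7, -565.6]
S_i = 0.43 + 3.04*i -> [0.43, 3.47, 6.51, 9.55, 12.59]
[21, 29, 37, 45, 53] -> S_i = 21 + 8*i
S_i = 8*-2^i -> [8, -16, 32, -64, 128]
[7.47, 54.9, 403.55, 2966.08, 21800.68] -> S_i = 7.47*7.35^i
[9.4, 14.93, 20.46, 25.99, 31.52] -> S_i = 9.40 + 5.53*i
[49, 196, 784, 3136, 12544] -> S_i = 49*4^i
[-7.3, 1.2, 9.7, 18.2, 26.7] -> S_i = -7.30 + 8.50*i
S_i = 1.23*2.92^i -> [1.23, 3.59, 10.49, 30.62, 89.42]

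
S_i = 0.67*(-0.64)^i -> [0.67, -0.43, 0.27, -0.18, 0.11]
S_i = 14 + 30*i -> [14, 44, 74, 104, 134]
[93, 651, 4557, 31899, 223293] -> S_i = 93*7^i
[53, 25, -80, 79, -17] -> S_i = Random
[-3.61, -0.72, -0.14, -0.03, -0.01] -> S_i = -3.61*0.20^i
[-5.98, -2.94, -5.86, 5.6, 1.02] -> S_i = Random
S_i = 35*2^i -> [35, 70, 140, 280, 560]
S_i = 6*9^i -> [6, 54, 486, 4374, 39366]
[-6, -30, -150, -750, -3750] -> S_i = -6*5^i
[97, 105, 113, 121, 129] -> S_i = 97 + 8*i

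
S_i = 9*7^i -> [9, 63, 441, 3087, 21609]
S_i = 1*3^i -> [1, 3, 9, 27, 81]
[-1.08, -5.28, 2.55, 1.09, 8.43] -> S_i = Random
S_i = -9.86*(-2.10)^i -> [-9.86, 20.71, -43.48, 91.31, -191.76]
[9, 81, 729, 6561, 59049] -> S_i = 9*9^i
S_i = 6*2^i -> [6, 12, 24, 48, 96]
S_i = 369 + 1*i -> [369, 370, 371, 372, 373]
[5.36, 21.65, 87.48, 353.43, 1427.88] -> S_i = 5.36*4.04^i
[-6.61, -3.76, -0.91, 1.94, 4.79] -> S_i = -6.61 + 2.85*i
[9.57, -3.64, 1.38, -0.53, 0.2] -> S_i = 9.57*(-0.38)^i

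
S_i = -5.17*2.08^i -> [-5.17, -10.75, -22.37, -46.52, -96.77]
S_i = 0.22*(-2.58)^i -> [0.22, -0.57, 1.46, -3.78, 9.75]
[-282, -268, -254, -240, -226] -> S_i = -282 + 14*i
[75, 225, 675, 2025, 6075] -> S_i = 75*3^i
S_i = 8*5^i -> [8, 40, 200, 1000, 5000]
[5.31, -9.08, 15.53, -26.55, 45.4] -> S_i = 5.31*(-1.71)^i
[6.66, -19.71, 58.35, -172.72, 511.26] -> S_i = 6.66*(-2.96)^i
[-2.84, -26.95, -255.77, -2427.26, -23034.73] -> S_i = -2.84*9.49^i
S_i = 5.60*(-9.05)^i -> [5.6, -50.68, 458.65, -4150.82, 37564.91]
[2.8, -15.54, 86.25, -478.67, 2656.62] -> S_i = 2.80*(-5.55)^i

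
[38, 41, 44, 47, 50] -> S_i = 38 + 3*i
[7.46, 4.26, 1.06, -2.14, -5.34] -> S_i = 7.46 + -3.20*i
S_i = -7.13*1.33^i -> [-7.13, -9.48, -12.61, -16.77, -22.31]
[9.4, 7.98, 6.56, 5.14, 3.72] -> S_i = 9.40 + -1.42*i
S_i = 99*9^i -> [99, 891, 8019, 72171, 649539]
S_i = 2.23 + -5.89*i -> [2.23, -3.66, -9.55, -15.44, -21.33]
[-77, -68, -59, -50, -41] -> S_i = -77 + 9*i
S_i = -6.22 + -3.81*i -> [-6.22, -10.03, -13.84, -17.65, -21.46]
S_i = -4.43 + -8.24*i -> [-4.43, -12.67, -20.91, -29.15, -37.39]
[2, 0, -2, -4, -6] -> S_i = 2 + -2*i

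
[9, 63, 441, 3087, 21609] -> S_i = 9*7^i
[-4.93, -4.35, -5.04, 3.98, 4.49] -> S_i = Random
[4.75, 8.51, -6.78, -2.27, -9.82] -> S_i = Random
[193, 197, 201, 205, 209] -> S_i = 193 + 4*i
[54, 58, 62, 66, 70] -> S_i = 54 + 4*i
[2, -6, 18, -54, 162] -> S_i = 2*-3^i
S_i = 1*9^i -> [1, 9, 81, 729, 6561]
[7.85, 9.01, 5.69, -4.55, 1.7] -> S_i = Random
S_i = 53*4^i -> [53, 212, 848, 3392, 13568]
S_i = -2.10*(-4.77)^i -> [-2.1, 10.02, -47.78, 227.92, -1087.16]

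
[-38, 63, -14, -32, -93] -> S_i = Random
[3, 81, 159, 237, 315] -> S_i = 3 + 78*i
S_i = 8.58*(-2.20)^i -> [8.58, -18.88, 41.53, -91.36, 200.99]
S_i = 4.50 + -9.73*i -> [4.5, -5.23, -14.96, -24.69, -34.42]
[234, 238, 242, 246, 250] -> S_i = 234 + 4*i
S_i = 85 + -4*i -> [85, 81, 77, 73, 69]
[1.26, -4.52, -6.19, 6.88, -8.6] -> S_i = Random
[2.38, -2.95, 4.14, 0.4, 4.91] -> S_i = Random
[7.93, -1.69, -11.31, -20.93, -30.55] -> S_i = 7.93 + -9.62*i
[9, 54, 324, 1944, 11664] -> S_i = 9*6^i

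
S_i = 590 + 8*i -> [590, 598, 606, 614, 622]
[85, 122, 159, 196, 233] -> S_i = 85 + 37*i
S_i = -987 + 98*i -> [-987, -889, -791, -693, -595]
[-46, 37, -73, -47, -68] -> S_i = Random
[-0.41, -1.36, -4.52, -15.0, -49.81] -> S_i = -0.41*3.32^i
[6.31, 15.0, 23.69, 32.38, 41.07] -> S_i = 6.31 + 8.69*i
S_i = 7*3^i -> [7, 21, 63, 189, 567]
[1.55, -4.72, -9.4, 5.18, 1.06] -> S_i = Random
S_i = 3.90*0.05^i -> [3.9, 0.2, 0.01, 0.0, 0.0]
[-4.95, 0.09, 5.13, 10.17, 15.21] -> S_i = -4.95 + 5.04*i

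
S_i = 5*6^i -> [5, 30, 180, 1080, 6480]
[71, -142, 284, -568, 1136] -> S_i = 71*-2^i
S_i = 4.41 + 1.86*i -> [4.41, 6.27, 8.13, 9.99, 11.85]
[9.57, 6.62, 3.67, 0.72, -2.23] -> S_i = 9.57 + -2.95*i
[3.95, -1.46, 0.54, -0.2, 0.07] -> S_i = 3.95*(-0.37)^i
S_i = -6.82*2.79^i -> [-6.82, -19.03, -53.09, -148.11, -413.24]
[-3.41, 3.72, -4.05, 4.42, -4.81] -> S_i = -3.41*(-1.09)^i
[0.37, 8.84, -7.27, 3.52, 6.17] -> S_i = Random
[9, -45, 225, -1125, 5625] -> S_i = 9*-5^i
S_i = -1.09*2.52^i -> [-1.09, -2.75, -6.92, -17.44, -43.96]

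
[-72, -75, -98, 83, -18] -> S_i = Random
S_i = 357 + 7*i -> [357, 364, 371, 378, 385]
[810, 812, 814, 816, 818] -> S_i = 810 + 2*i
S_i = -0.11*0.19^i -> [-0.11, -0.02, -0.0, -0.0, -0.0]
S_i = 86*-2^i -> [86, -172, 344, -688, 1376]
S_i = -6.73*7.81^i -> [-6.73, -52.56, -410.5, -3206.03, -25039.13]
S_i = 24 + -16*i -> [24, 8, -8, -24, -40]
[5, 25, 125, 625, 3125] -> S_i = 5*5^i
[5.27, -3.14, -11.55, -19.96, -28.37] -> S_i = 5.27 + -8.41*i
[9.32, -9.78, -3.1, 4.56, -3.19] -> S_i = Random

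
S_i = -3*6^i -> [-3, -18, -108, -648, -3888]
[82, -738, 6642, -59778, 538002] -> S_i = 82*-9^i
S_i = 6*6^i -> [6, 36, 216, 1296, 7776]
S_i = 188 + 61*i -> [188, 249, 310, 371, 432]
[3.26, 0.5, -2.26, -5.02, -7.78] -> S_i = 3.26 + -2.76*i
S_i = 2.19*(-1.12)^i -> [2.19, -2.45, 2.75, -3.08, 3.45]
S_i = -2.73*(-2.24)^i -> [-2.73, 6.12, -13.7, 30.68, -68.73]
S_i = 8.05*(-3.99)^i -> [8.05, -32.12, 128.16, -511.35, 2040.27]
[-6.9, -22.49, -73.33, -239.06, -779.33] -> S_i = -6.90*3.26^i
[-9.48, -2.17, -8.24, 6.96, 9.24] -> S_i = Random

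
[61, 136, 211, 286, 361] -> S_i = 61 + 75*i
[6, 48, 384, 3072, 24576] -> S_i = 6*8^i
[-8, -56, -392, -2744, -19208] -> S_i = -8*7^i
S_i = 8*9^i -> [8, 72, 648, 5832, 52488]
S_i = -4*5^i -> [-4, -20, -100, -500, -2500]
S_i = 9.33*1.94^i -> [9.33, 18.1, 35.11, 68.12, 132.16]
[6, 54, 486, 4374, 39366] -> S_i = 6*9^i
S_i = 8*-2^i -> [8, -16, 32, -64, 128]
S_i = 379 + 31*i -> [379, 410, 441, 472, 503]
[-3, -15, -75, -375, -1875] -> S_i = -3*5^i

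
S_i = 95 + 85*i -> [95, 180, 265, 350, 435]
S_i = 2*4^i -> [2, 8, 32, 128, 512]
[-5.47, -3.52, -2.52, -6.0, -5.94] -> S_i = Random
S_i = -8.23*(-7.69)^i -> [-8.23, 63.29, -486.69, 3742.65, -28780.95]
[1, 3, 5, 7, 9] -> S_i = 1 + 2*i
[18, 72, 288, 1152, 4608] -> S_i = 18*4^i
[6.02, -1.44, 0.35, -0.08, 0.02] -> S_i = 6.02*(-0.24)^i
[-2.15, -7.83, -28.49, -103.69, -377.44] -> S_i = -2.15*3.64^i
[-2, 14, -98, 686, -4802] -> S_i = -2*-7^i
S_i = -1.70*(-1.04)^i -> [-1.7, 1.77, -1.84, 1.91, -1.99]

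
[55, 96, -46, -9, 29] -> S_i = Random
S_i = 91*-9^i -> [91, -819, 7371, -66339, 597051]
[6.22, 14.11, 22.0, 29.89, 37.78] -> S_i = 6.22 + 7.89*i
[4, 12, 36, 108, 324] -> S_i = 4*3^i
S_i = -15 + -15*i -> [-15, -30, -45, -60, -75]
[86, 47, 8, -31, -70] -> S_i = 86 + -39*i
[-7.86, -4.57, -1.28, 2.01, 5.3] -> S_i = -7.86 + 3.29*i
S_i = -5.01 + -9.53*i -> [-5.01, -14.54, -24.07, -33.6, -43.13]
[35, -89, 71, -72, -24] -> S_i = Random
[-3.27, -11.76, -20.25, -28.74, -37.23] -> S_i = -3.27 + -8.49*i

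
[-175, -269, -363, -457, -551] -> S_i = -175 + -94*i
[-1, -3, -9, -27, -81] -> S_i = -1*3^i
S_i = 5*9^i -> [5, 45, 405, 3645, 32805]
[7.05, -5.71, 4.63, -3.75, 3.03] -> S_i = 7.05*(-0.81)^i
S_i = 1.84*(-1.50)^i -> [1.84, -2.76, 4.14, -6.21, 9.32]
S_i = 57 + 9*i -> [57, 66, 75, 84, 93]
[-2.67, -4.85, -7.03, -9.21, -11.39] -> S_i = -2.67 + -2.18*i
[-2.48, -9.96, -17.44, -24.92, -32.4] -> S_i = -2.48 + -7.48*i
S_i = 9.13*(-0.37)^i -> [9.13, -3.38, 1.25, -0.46, 0.17]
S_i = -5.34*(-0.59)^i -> [-5.34, 3.15, -1.86, 1.1, -0.65]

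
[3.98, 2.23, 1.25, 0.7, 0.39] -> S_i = 3.98*0.56^i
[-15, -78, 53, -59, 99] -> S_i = Random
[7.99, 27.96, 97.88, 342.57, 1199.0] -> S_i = 7.99*3.50^i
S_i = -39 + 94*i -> [-39, 55, 149, 243, 337]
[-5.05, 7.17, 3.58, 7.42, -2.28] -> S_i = Random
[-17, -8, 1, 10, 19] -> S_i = -17 + 9*i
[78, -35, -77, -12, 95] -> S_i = Random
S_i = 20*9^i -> [20, 180, 1620, 14580, 131220]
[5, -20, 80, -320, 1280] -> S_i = 5*-4^i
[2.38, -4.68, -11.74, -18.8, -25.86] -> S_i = 2.38 + -7.06*i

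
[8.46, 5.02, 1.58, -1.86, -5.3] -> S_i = 8.46 + -3.44*i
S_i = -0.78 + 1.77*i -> [-0.78, 0.99, 2.76, 4.53, 6.3]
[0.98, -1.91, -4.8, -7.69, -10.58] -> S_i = 0.98 + -2.89*i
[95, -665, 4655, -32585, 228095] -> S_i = 95*-7^i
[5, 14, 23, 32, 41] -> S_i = 5 + 9*i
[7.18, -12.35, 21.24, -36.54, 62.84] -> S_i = 7.18*(-1.72)^i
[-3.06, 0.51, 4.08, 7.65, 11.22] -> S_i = -3.06 + 3.57*i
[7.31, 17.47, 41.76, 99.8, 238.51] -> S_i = 7.31*2.39^i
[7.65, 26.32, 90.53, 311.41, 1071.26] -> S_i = 7.65*3.44^i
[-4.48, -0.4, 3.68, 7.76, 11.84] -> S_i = -4.48 + 4.08*i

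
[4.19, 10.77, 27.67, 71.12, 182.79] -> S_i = 4.19*2.57^i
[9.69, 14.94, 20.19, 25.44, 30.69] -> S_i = 9.69 + 5.25*i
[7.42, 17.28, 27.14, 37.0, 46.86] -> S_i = 7.42 + 9.86*i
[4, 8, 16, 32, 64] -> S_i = 4*2^i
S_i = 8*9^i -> [8, 72, 648, 5832, 52488]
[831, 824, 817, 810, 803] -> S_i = 831 + -7*i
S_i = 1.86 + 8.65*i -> [1.86, 10.51, 19.16, 27.81, 36.46]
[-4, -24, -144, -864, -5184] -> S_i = -4*6^i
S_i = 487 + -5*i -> [487, 482, 477, 472, 467]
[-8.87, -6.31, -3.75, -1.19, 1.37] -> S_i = -8.87 + 2.56*i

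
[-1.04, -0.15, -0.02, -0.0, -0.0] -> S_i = -1.04*0.14^i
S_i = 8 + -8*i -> [8, 0, -8, -16, -24]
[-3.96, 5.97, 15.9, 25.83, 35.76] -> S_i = -3.96 + 9.93*i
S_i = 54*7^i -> [54, 378, 2646, 18522, 129654]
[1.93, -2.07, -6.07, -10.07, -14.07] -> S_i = 1.93 + -4.00*i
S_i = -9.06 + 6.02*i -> [-9.06, -3.04, 2.98, 9.0, 15.02]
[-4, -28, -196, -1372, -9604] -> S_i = -4*7^i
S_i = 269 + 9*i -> [269, 278, 287, 296, 305]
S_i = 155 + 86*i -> [155, 241, 327, 413, 499]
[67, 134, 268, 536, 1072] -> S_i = 67*2^i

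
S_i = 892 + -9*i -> [892, 883, 874, 865, 856]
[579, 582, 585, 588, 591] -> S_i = 579 + 3*i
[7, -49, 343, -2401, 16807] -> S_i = 7*-7^i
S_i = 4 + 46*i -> [4, 50, 96, 142, 188]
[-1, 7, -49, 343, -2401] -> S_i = -1*-7^i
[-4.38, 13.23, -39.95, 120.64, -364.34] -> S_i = -4.38*(-3.02)^i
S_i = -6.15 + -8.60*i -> [-6.15, -14.75, -23.35, -31.95, -40.55]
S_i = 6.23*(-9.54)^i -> [6.23, -59.43, 567.0, -5409.2, 51603.78]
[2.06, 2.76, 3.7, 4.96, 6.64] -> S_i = 2.06*1.34^i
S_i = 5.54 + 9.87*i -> [5.54, 15.41, 25.28, 35.15, 45.02]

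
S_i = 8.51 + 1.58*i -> [8.51, 10.09, 11.67, 13.25, 14.83]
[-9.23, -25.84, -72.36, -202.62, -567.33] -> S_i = -9.23*2.80^i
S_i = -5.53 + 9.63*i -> [-5.53, 4.1, 13.73, 23.36, 32.99]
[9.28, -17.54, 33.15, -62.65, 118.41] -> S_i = 9.28*(-1.89)^i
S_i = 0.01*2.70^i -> [0.01, 0.03, 0.07, 0.2, 0.53]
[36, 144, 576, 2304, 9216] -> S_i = 36*4^i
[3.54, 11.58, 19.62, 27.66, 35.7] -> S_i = 3.54 + 8.04*i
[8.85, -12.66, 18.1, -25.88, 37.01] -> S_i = 8.85*(-1.43)^i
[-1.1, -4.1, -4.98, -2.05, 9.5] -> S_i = Random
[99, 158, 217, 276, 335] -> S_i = 99 + 59*i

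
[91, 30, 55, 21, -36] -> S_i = Random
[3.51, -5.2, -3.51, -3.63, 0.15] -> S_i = Random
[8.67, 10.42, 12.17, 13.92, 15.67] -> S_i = 8.67 + 1.75*i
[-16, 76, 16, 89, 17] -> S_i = Random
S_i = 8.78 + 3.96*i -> [8.78, 12.74, 16.7, 20.66, 24.62]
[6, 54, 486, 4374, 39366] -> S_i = 6*9^i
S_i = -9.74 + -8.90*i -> [-9.74, -18.64, -27.54, -36.44, -45.34]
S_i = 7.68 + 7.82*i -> [7.68, 15.5, 23.32, 31.14, 38.96]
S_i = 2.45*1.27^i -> [2.45, 3.11, 3.95, 5.02, 6.37]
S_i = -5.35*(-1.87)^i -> [-5.35, 10.0, -18.71, 34.98, -65.42]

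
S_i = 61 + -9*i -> [61, 52, 43, 34, 25]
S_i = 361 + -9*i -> [361, 352, 343, 334, 325]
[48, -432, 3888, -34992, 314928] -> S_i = 48*-9^i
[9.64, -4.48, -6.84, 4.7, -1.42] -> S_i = Random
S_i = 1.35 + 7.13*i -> [1.35, 8.48, 15.61, 22.74, 29.87]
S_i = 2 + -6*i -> [2, -4, -10, -16, -22]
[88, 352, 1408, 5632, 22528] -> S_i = 88*4^i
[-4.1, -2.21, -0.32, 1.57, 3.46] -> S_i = -4.10 + 1.89*i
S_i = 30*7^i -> [30, 210, 1470, 10290, 72030]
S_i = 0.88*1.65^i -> [0.88, 1.45, 2.4, 3.95, 6.52]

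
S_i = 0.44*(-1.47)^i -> [0.44, -0.65, 0.95, -1.4, 2.05]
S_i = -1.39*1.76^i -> [-1.39, -2.45, -4.31, -7.58, -13.34]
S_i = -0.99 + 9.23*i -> [-0.99, 8.24, 17.47, 26.7, 35.93]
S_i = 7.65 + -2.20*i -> [7.65, 5.45, 3.25, 1.05, -1.15]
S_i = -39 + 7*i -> [-39, -32, -25, -18, -11]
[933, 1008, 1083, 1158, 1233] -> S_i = 933 + 75*i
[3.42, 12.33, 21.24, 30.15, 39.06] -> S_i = 3.42 + 8.91*i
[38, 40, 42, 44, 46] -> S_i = 38 + 2*i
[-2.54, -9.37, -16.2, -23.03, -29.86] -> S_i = -2.54 + -6.83*i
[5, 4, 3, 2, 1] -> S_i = 5 + -1*i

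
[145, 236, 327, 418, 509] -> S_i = 145 + 91*i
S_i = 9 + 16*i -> [9, 25, 41, 57, 73]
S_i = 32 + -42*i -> [32, -10, -52, -94, -136]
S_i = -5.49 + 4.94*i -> [-5.49, -0.55, 4.39, 9.33, 14.27]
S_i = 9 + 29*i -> [9, 38, 67, 96, 125]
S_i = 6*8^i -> [6, 48, 384, 3072, 24576]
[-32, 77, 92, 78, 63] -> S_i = Random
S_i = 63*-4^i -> [63, -252, 1008, -4032, 16128]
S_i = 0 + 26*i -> [0, 26, 52, 78, 104]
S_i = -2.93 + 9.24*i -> [-2.93, 6.31, 15.55, 24.79, 34.03]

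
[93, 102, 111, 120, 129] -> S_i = 93 + 9*i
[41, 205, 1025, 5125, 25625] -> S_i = 41*5^i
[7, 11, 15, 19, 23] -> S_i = 7 + 4*i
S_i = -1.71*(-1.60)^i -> [-1.71, 2.74, -4.38, 7.0, -11.21]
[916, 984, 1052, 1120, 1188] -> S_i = 916 + 68*i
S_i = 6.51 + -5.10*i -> [6.51, 1.41, -3.69, -8.79, -13.89]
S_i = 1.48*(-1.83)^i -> [1.48, -2.71, 4.96, -9.07, 16.6]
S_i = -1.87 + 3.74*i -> [-1.87, 1.87, 5.61, 9.35, 13.09]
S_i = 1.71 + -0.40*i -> [1.71, 1.31, 0.91, 0.51, 0.11]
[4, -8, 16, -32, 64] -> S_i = 4*-2^i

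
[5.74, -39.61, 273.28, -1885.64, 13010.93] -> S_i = 5.74*(-6.90)^i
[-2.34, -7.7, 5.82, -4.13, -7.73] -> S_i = Random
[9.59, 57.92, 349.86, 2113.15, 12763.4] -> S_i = 9.59*6.04^i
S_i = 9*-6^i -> [9, -54, 324, -1944, 11664]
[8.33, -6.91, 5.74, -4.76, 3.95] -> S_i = 8.33*(-0.83)^i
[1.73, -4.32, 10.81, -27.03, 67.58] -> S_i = 1.73*(-2.50)^i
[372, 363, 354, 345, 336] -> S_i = 372 + -9*i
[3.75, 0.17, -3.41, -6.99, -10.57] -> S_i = 3.75 + -3.58*i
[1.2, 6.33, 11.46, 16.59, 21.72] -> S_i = 1.20 + 5.13*i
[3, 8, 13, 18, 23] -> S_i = 3 + 5*i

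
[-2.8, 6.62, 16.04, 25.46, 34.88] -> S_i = -2.80 + 9.42*i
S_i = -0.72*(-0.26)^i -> [-0.72, 0.19, -0.05, 0.01, -0.0]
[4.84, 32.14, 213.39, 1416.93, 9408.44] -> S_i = 4.84*6.64^i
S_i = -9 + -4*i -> [-9, -13, -17, -21, -25]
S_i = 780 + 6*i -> [780, 786, 792, 798, 804]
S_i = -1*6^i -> [-1, -6, -36, -216, -1296]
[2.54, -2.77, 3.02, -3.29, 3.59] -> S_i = 2.54*(-1.09)^i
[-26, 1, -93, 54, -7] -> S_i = Random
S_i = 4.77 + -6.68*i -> [4.77, -1.91, -8.59, -15.27, -21.95]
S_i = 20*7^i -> [20, 140, 980, 6860, 48020]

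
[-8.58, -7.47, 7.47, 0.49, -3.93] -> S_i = Random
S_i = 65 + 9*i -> [65, 74, 83, 92, 101]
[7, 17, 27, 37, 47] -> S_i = 7 + 10*i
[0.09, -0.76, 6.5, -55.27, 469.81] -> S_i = 0.09*(-8.50)^i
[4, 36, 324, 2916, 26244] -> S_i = 4*9^i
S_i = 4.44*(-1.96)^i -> [4.44, -8.7, 17.06, -33.43, 65.53]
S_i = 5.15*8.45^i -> [5.15, 43.52, 367.72, 3107.26, 26256.33]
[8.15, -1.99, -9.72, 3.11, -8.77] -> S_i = Random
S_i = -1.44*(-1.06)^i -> [-1.44, 1.53, -1.62, 1.72, -1.82]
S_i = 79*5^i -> [79, 395, 1975, 9875, 49375]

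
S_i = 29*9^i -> [29, 261, 2349, 21141, 190269]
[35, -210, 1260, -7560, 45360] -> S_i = 35*-6^i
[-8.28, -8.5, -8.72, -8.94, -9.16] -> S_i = -8.28 + -0.22*i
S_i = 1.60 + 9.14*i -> [1.6, 10.74, 19.88, 29.02, 38.16]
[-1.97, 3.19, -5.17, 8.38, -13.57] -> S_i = -1.97*(-1.62)^i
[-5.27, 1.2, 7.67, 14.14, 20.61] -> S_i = -5.27 + 6.47*i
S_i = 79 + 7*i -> [79, 86, 93, 100, 107]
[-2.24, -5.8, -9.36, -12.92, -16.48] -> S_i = -2.24 + -3.56*i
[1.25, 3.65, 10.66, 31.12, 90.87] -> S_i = 1.25*2.92^i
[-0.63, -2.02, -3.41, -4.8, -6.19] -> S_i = -0.63 + -1.39*i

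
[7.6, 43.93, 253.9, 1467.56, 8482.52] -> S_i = 7.60*5.78^i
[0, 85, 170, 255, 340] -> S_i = 0 + 85*i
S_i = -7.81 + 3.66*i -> [-7.81, -4.15, -0.49, 3.17, 6.83]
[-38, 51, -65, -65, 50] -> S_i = Random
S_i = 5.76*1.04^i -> [5.76, 5.99, 6.23, 6.48, 6.74]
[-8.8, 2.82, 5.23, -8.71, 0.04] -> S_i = Random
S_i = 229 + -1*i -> [229, 228, 227, 226, 225]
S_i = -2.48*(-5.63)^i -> [-2.48, 13.96, -78.61, 442.56, -2491.64]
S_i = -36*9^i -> [-36, -324, -2916, -26244, -236196]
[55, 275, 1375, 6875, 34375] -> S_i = 55*5^i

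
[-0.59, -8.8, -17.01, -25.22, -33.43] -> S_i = -0.59 + -8.21*i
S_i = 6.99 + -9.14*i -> [6.99, -2.15, -11.29, -20.43, -29.57]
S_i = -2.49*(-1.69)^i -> [-2.49, 4.21, -7.11, 12.02, -20.31]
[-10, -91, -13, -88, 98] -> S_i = Random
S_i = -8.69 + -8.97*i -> [-8.69, -17.66, -26.63, -35.6, -44.57]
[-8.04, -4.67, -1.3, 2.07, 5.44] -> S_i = -8.04 + 3.37*i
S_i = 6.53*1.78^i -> [6.53, 11.62, 20.69, 36.83, 65.55]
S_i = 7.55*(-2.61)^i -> [7.55, -19.71, 51.43, -134.24, 350.36]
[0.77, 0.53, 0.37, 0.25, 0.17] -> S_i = 0.77*0.69^i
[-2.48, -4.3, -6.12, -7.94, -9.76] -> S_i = -2.48 + -1.82*i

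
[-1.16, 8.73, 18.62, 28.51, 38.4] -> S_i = -1.16 + 9.89*i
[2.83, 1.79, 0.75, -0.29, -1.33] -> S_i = 2.83 + -1.04*i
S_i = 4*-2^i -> [4, -8, 16, -32, 64]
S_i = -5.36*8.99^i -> [-5.36, -48.19, -433.2, -3894.43, -35010.92]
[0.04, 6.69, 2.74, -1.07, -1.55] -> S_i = Random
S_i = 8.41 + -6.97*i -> [8.41, 1.44, -5.53, -12.5, -19.47]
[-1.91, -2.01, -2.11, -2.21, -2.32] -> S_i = -1.91*1.05^i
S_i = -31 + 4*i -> [-31, -27, -23, -19, -15]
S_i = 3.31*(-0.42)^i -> [3.31, -1.39, 0.58, -0.25, 0.1]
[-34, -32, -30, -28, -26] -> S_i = -34 + 2*i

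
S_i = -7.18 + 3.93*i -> [-7.18, -3.25, 0.68, 4.61, 8.54]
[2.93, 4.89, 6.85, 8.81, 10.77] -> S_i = 2.93 + 1.96*i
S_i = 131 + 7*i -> [131, 138, 145, 152, 159]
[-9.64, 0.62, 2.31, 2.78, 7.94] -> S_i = Random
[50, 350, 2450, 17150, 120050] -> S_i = 50*7^i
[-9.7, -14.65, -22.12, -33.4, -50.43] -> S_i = -9.70*1.51^i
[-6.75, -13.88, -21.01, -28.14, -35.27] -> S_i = -6.75 + -7.13*i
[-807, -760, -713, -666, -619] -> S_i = -807 + 47*i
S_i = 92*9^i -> [92, 828, 7452, 67068, 603612]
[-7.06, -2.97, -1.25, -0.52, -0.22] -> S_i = -7.06*0.42^i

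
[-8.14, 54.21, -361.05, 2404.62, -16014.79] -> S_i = -8.14*(-6.66)^i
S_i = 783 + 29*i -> [783, 812, 841, 870, 899]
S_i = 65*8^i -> [65, 520, 4160, 33280, 266240]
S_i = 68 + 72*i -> [68, 140, 212, 284, 356]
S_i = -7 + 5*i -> [-7, -2, 3, 8, 13]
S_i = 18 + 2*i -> [18, 20, 22, 24, 26]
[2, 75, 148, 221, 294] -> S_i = 2 + 73*i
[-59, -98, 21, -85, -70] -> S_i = Random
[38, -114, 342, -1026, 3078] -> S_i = 38*-3^i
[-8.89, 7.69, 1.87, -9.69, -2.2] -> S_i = Random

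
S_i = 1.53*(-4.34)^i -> [1.53, -6.64, 28.82, -125.07, 542.81]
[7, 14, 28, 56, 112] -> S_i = 7*2^i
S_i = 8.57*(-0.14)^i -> [8.57, -1.2, 0.17, -0.02, 0.0]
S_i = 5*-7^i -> [5, -35, 245, -1715, 12005]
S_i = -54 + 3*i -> [-54, -51, -48, -45, -42]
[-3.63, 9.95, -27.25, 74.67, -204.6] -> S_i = -3.63*(-2.74)^i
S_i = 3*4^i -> [3, 12, 48, 192, 768]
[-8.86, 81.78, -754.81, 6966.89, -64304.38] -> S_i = -8.86*(-9.23)^i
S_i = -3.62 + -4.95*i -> [-3.62, -8.57, -13.52, -18.47, -23.42]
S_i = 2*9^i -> [2, 18, 162, 1458, 13122]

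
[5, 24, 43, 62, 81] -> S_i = 5 + 19*i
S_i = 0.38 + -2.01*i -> [0.38, -1.63, -3.64, -5.65, -7.66]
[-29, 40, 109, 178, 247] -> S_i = -29 + 69*i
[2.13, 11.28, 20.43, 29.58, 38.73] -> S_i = 2.13 + 9.15*i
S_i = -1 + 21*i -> [-1, 20, 41, 62, 83]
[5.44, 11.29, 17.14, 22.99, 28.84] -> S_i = 5.44 + 5.85*i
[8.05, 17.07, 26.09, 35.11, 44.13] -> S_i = 8.05 + 9.02*i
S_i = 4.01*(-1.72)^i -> [4.01, -6.9, 11.86, -20.4, 35.1]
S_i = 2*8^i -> [2, 16, 128, 1024, 8192]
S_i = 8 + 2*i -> [8, 10, 12, 14, 16]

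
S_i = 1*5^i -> [1, 5, 25, 125, 625]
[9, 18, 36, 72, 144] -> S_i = 9*2^i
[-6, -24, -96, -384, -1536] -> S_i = -6*4^i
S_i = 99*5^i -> [99, 495, 2475, 12375, 61875]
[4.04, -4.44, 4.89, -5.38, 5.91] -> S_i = 4.04*(-1.10)^i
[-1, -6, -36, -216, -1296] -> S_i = -1*6^i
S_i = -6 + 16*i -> [-6, 10, 26, 42, 58]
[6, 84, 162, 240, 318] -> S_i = 6 + 78*i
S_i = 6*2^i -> [6, 12, 24, 48, 96]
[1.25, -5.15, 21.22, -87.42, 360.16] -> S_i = 1.25*(-4.12)^i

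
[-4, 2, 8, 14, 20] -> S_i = -4 + 6*i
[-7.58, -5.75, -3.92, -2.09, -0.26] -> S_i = -7.58 + 1.83*i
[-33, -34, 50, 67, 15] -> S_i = Random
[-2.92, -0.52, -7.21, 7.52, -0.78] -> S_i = Random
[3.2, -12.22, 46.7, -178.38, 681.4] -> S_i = 3.20*(-3.82)^i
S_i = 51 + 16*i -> [51, 67, 83, 99, 115]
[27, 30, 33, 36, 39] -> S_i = 27 + 3*i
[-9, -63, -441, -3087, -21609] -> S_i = -9*7^i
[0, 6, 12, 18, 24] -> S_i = 0 + 6*i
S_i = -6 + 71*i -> [-6, 65, 136, 207, 278]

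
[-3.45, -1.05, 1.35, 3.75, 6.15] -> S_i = -3.45 + 2.40*i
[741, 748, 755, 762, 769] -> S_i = 741 + 7*i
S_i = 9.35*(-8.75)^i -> [9.35, -81.81, 715.86, -6263.77, 54807.98]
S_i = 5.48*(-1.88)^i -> [5.48, -10.3, 19.37, -36.41, 68.46]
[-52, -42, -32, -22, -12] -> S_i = -52 + 10*i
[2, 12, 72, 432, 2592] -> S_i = 2*6^i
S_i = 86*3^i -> [86, 258, 774, 2322, 6966]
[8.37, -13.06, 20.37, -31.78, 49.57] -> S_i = 8.37*(-1.56)^i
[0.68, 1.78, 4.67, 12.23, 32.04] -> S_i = 0.68*2.62^i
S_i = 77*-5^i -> [77, -385, 1925, -9625, 48125]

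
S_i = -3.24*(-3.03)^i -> [-3.24, 9.82, -29.75, 90.13, -273.1]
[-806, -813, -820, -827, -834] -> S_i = -806 + -7*i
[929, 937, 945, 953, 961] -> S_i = 929 + 8*i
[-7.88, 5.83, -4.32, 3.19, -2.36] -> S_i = -7.88*(-0.74)^i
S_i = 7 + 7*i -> [7, 14, 21, 28, 35]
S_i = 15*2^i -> [15, 30, 60, 120, 240]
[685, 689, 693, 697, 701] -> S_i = 685 + 4*i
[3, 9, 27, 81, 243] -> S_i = 3*3^i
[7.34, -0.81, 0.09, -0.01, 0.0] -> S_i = 7.34*(-0.11)^i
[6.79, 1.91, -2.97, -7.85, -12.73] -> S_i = 6.79 + -4.88*i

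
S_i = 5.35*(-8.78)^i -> [5.35, -46.97, 412.42, -3621.07, 31793.02]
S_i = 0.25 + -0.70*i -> [0.25, -0.45, -1.15, -1.85, -2.55]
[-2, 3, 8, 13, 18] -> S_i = -2 + 5*i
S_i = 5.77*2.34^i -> [5.77, 13.5, 31.59, 73.93, 173.0]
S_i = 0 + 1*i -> [0, 1, 2, 3, 4]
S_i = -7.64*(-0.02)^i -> [-7.64, 0.15, -0.0, 0.0, -0.0]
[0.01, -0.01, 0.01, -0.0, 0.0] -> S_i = 0.01*(-0.75)^i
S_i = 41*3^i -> [41, 123, 369, 1107, 3321]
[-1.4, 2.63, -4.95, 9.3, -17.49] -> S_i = -1.40*(-1.88)^i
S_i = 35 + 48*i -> [35, 83, 131, 179, 227]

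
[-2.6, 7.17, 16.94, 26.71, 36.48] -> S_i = -2.60 + 9.77*i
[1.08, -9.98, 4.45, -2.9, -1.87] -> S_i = Random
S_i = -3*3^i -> [-3, -9, -27, -81, -243]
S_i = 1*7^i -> [1, 7, 49, 343, 2401]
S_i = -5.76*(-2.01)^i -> [-5.76, 11.58, -23.27, 46.77, -94.02]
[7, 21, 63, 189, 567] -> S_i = 7*3^i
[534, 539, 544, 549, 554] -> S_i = 534 + 5*i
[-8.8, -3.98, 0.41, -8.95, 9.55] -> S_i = Random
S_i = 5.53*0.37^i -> [5.53, 2.05, 0.76, 0.28, 0.1]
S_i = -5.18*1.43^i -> [-5.18, -7.41, -10.59, -15.15, -21.66]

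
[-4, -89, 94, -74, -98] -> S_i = Random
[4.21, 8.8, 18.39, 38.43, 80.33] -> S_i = 4.21*2.09^i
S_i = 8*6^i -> [8, 48, 288, 1728, 10368]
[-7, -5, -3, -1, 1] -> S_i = -7 + 2*i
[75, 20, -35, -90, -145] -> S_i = 75 + -55*i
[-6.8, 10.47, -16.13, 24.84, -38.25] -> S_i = -6.80*(-1.54)^i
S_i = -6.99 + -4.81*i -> [-6.99, -11.8, -16.61, -21.42, -26.23]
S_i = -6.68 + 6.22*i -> [-6.68, -0.46, 5.76, 11.98, 18.2]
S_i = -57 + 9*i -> [-57, -48, -39, -30, -21]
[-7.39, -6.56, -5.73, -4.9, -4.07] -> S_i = -7.39 + 0.83*i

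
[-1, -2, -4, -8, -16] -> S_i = -1*2^i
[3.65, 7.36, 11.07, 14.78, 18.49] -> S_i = 3.65 + 3.71*i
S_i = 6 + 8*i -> [6, 14, 22, 30, 38]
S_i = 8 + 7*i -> [8, 15, 22, 29, 36]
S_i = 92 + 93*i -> [92, 185, 278, 371, 464]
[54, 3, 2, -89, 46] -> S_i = Random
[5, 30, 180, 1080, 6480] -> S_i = 5*6^i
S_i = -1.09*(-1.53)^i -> [-1.09, 1.67, -2.55, 3.9, -5.97]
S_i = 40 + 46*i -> [40, 86, 132, 178, 224]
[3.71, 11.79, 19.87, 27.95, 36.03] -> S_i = 3.71 + 8.08*i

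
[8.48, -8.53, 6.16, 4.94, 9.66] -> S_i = Random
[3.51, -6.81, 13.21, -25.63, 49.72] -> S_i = 3.51*(-1.94)^i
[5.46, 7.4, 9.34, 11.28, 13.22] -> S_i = 5.46 + 1.94*i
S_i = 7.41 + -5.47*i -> [7.41, 1.94, -3.53, -9.0, -14.47]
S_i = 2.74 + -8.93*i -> [2.74, -6.19, -15.12, -24.05, -32.98]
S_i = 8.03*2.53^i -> [8.03, 20.32, 51.4, 130.04, 329.0]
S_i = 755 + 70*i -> [755, 825, 895, 965, 1035]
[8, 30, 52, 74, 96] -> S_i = 8 + 22*i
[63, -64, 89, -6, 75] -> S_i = Random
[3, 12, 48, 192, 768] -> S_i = 3*4^i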